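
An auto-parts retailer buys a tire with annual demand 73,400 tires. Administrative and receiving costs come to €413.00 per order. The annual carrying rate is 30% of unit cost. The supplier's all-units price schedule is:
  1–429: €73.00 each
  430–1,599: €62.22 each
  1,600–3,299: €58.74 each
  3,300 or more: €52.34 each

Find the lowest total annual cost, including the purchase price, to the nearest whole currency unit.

TC* ≈ €3,876,850

Holding cost per unit per year at price C is H = 0.30·C.
Candidates are each tier's EOQ (if it falls in that tier) and each price-break quantity.
Tier 1 (€73.00): EOQ = 1663.9 exceeds tier's upper bound 429, so this tier is dominated.
Tier 2 (€62.22): EOQ = 1802.2 exceeds tier's upper bound 1599, so this tier is dominated.
EOQ at €58.74 = 1854.9 (feasible in tier 3): TC = 73,400×€58.74 + (73,400/1854.9)×413 + (1854.9/2)×0.30×€58.74 = €4,344,202.29.
EOQ at €52.34 = 1965.0 < 3300, so use break Q=3300: TC = 73,400×€52.34 + (73,400/3300.0)×413 + (3300.0/2)×0.30×€52.34 = €3,876,850.42.
Lowest total cost among the candidates is at Q = 3300.0.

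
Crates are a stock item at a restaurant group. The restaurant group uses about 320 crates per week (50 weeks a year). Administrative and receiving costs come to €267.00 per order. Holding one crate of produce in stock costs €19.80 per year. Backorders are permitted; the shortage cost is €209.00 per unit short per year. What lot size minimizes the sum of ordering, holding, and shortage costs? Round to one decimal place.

Q* ≈ 687.3 crates

Annual demand D = 320 × 50 = 16,000.
With planned backorders, Q* = √(2DS/H) · √((H+B)/B).
√(2DS/H) = √(2 × 16,000 × 267 / 19.8) = 656.898.
√((H+B)/B) = √((19.8+209)/209) = 1.0463.
Q* ≈ 687.310.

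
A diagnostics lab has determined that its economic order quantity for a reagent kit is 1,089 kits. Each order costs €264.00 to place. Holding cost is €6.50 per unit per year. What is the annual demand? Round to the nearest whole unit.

D ≈ 14,599 kits per year

The basic EOQ model gives Q* = √(2DS/H); rearrange for the unknown.
From Q* = √(2DS/H): D = Q*²H / (2S) = 1,089² × 6.5 / (2 × 264) = 14599.406.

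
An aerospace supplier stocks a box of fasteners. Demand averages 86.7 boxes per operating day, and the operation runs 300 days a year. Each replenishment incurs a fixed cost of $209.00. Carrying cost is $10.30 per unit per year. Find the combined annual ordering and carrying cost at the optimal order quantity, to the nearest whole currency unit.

TC* ≈ $10,582

Annual demand D = 86.7 × 300 = 26,010.
EOQ = √(2DS/H) = √(2 × 26,010 × 209 / 10.3) ≈ 1027.40.
At Q*, ordering cost (D/Q*)S equals holding cost (Q*/2)H, each = √(DSH/2).
Minimum total = √(2DSH) = √(2 × 26,010 × 209 × 10.3) ≈ 10582.223.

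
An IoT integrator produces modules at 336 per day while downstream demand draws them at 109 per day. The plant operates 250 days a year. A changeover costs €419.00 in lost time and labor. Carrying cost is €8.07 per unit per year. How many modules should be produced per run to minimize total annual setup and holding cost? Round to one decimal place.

Annual demand D = 109 × 250 = 27,250.
Production build-up factor (1 − d/p) = 1 − 109/336 = 0.6756.
Q* = √(2DS / (H(1 − d/p))) = √(2 × 27,250 × 419 / (8.07 × 0.6756)).
= √(22,835,500 / 5.4521) ≈ 2046.563.

Q* ≈ 2,046.6 modules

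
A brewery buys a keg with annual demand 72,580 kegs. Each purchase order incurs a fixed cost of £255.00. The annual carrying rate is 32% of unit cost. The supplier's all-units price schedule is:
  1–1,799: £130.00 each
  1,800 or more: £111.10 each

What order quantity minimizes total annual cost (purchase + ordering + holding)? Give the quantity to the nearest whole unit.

Q* ≈ 1,800 kegs

Holding cost per unit per year at price C is H = 0.32·C.
Evaluate total cost at each tier's feasible EOQ or, if the EOQ is below the tier, at the tier's minimum quantity.
EOQ at £130.00 = 943.3 (feasible in tier 1): TC = 72,580×£130.00 + (72,580/943.3)×255 + (943.3/2)×0.32×£130.00 = £9,474,641.02.
EOQ at £111.10 = 1020.4 < 1800, so use break Q=1800: TC = 72,580×£111.10 + (72,580/1800.0)×255 + (1800.0/2)×0.32×£111.10 = £8,105,916.97.
Lowest total cost is £8,105,916.97 at Q = 1800.0.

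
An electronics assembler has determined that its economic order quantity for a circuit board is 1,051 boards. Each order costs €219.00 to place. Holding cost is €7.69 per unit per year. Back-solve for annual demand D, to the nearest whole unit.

D ≈ 19,394 boards per year

Squaring Q* = √(2DS/H) gives Q*² = 2DS/H.
From Q* = √(2DS/H): D = Q*²H / (2S) = 1,051² × 7.69 / (2 × 219) = 19393.566.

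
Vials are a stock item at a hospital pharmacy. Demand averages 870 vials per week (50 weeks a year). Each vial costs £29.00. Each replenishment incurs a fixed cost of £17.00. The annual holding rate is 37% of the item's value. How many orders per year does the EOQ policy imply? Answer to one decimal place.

N ≈ 117.2 orders per year

Annual demand D = 870 × 50 = 43,500.
Holding cost H = 0.37 × £29.00 = £10.7300 per unit per year.
The optimal lot size = √(2DS/H) = √(2 × 43,500 × 17 / 10.73) ≈ 371.27.
Orders per year = D / Q* = 43,500 / 371.27 ≈ 117.167.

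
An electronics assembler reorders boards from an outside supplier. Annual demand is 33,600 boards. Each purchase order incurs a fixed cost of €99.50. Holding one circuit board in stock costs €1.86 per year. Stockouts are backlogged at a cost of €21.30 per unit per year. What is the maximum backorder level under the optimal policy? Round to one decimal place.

With planned backorders, Q* = √(2DS/H) · √((H+B)/B).
√(2DS/H) = √(2 × 33,600 × 99.5 / 1.86) = 1896.006.
√((H+B)/B) = √((1.86+21.3)/21.3) = 1.0427.
Q* ≈ 1977.057.
S* = Q* · H/(H+B) = 1977.057 × 1.86/23.16 ≈ 158.779.

S* ≈ 158.8 boards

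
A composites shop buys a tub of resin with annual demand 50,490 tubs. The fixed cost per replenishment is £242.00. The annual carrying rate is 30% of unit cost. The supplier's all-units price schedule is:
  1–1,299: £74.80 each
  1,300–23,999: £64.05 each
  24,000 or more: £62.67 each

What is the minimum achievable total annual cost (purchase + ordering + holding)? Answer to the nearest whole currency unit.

TC* ≈ £3,255,773

Holding cost per unit per year at price C is H = 0.30·C.
For each price level, check whether its EOQ is feasible; otherwise the best quantity at that price is the breakpoint.
EOQ at £74.80 = 1043.6 (feasible in tier 1): TC = 50,490×£74.80 + (50,490/1043.6)×242 + (1043.6/2)×0.30×£74.80 = £3,800,069.30.
EOQ at £64.05 = 1127.7 < 1300, so use break Q=1300: TC = 50,490×£64.05 + (50,490/1300.0)×242 + (1300.0/2)×0.30×£64.05 = £3,255,773.16.
EOQ at £62.67 = 1140.1 < 24000, so use break Q=24000: TC = 50,490×£62.67 + (50,490/24000.0)×242 + (24000.0/2)×0.30×£62.67 = £3,390,329.41.
Lowest total cost among the candidates is at Q = 1300.0.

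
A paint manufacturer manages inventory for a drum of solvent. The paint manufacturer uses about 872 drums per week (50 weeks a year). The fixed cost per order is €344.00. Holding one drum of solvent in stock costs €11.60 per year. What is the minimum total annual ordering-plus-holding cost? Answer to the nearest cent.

TC* ≈ €18,653.76

Annual demand D = 872 × 50 = 43,600.
The optimal lot size = √(2DS/H) = √(2 × 43,600 × 344 / 11.6) ≈ 1608.08.
At Q*, ordering cost (D/Q*)S equals holding cost (Q*/2)H, each = √(DSH/2).
Minimum total = √(2DSH) = √(2 × 43,600 × 344 × 11.6) ≈ 18653.763.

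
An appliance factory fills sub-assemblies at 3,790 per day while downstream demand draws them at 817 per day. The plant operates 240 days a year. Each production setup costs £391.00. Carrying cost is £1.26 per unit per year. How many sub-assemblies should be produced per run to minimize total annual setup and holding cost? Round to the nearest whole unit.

Q* ≈ 12,455 sub-assemblies

Annual demand D = 817 × 240 = 196,080.
Production build-up factor (1 − d/p) = 1 − 817/3,790 = 0.7844.
Q* = √(2DS / (H(1 − d/p))) = √(2 × 196,080 × 391 / (1.26 × 0.7844)).
= √(153,334,560 / 0.9884) ≈ 12455.378.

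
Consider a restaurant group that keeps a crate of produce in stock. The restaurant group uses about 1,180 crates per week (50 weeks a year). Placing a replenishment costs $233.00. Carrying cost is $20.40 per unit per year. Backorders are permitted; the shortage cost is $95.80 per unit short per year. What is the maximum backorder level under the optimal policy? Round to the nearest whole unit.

S* ≈ 224 crates

Annual demand D = 1,180 × 50 = 59,000.
With planned backorders, Q* = √(2DS/H) · √((H+B)/B).
√(2DS/H) = √(2 × 59,000 × 233 / 20.4) = 1160.924.
√((H+B)/B) = √((20.4+95.8)/95.8) = 1.1013.
Q* ≈ 1278.569.
S* = Q* · H/(H+B) = 1278.569 × 20.4/116.2 ≈ 224.465.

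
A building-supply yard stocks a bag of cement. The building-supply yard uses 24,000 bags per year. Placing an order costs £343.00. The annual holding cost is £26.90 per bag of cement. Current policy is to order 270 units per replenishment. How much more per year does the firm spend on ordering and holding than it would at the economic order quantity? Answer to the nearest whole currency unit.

EOQ = √(2DS/H) = √(2 × 24,000 × 343 / 26.9) ≈ 782.33.
Cost at Q* = (D/Q*)S + (Q*/2)H = √(2DSH) ≈ £21,044.75.
Cost at Q = 270: (24,000/270)×343 + (270/2)×26.9 = £30,488.89 + £3,631.50 = £34,120.39.
Excess = £34,120.39 − £21,044.75 = £13,075.64.

Extra cost ≈ £13,076 per year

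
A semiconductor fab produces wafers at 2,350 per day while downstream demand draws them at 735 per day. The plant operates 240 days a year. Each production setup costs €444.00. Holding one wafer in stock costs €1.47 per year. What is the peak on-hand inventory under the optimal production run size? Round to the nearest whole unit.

I_max ≈ 8,558 wafers

Annual demand D = 735 × 240 = 176,400.
Production build-up factor (1 − d/p) = 1 − 735/2,350 = 0.6872.
Q* = √(2DS / (H(1 − d/p))) = √(2 × 176,400 × 444 / (1.47 × 0.6872)).
= √(156,643,200 / 1.0102) ≈ 12452.162.
Maximum inventory = Q*(1 − d/p) = 12452.162 × 0.6872 ≈ 8557.550.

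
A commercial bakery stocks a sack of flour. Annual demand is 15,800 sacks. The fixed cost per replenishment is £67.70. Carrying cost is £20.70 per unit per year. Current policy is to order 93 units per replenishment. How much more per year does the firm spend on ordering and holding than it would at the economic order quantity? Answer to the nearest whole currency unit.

Extra cost ≈ £5,810 per year

EOQ = √(2DS/H) = √(2 × 15,800 × 67.7 / 20.7) ≈ 321.48.
Cost at Q* = (D/Q*)S + (Q*/2)H = √(2DSH) ≈ £6,654.62.
Cost at Q = 93: (15,800/93)×67.7 + (93/2)×20.7 = £11,501.72 + £962.55 = £12,464.27.
Excess = £12,464.27 − £6,654.62 = £5,809.65.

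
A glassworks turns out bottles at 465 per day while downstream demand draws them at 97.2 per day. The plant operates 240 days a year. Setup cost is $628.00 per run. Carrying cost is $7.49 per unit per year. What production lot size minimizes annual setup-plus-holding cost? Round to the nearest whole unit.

Annual demand D = 97.2 × 240 = 23,328.
Production build-up factor (1 − d/p) = 1 − 97.2/465 = 0.7910.
Q* = √(2DS / (H(1 − d/p))) = √(2 × 23,328 × 628 / (7.49 × 0.7910)).
= √(29,299,968 / 5.9243) ≈ 2223.890.

Q* ≈ 2,224 bottles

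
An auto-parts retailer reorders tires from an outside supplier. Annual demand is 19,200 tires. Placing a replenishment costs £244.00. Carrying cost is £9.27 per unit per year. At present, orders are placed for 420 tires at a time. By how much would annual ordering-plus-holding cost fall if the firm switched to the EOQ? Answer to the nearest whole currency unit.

EOQ = √(2DS/H) = √(2 × 19,200 × 244 / 9.27) ≈ 1005.36.
Cost at Q* = (D/Q*)S + (Q*/2)H = √(2DSH) ≈ £9,319.67.
Cost at Q = 420: (19,200/420)×244 + (420/2)×9.27 = £11,154.29 + £1,946.70 = £13,100.99.
Excess = £13,100.99 − £9,319.67 = £3,781.32.

Extra cost ≈ £3,781 per year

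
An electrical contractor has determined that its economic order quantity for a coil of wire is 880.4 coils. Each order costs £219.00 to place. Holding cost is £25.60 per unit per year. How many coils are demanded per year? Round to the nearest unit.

D ≈ 45,303 coils per year

The basic EOQ model gives Q* = √(2DS/H); rearrange for the unknown.
From Q* = √(2DS/H): D = Q*²H / (2S) = 880.4² × 25.6 / (2 × 219) = 45302.892.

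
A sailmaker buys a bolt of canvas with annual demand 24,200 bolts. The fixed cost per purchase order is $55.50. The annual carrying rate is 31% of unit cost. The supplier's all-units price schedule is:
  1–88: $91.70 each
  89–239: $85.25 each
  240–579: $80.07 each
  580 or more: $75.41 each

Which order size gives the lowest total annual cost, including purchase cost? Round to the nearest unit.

Q* ≈ 580 bolts

Holding cost per unit per year at price C is H = 0.31·C.
Candidates are each tier's EOQ (if it falls in that tier) and each price-break quantity.
Tier 1 ($91.70): EOQ = 307.4 exceeds tier's upper bound 88, so this tier is dominated.
Tier 2 ($85.25): EOQ = 318.8 exceeds tier's upper bound 239, so this tier is dominated.
EOQ at $80.07 = 329.0 (feasible in tier 3): TC = 24,200×$80.07 + (24,200/329.0)×55.5 + (329.0/2)×0.31×$80.07 = $1,945,859.54.
EOQ at $75.41 = 339.0 < 580, so use break Q=580: TC = 24,200×$75.41 + (24,200/580.0)×55.5 + (580.0/2)×0.31×$75.41 = $1,834,017.05.
Lowest total cost is $1,834,017.05 at Q = 580.0.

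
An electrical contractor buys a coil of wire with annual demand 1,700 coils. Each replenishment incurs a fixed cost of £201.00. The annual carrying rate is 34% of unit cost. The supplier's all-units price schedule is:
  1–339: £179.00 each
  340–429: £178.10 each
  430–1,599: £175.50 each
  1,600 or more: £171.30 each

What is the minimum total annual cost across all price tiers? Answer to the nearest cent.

Holding cost per unit per year at price C is H = 0.34·C.
For each price level, check whether its EOQ is feasible; otherwise the best quantity at that price is the breakpoint.
EOQ at £179.00 = 106.0 (feasible in tier 1): TC = 1,700×£179.00 + (1,700/106.0)×201 + (106.0/2)×0.34×£179.00 = £310,749.16.
EOQ at £178.10 = 106.2 < 340, so use break Q=340: TC = 1,700×£178.10 + (1,700/340.0)×201 + (340.0/2)×0.34×£178.10 = £314,069.18.
EOQ at £175.50 = 107.0 < 430, so use break Q=430: TC = 1,700×£175.50 + (1,700/430.0)×201 + (430.0/2)×0.34×£175.50 = £311,973.70.
EOQ at £171.30 = 108.3 < 1600, so use break Q=1600: TC = 1,700×£171.30 + (1,700/1600.0)×201 + (1600.0/2)×0.34×£171.30 = £338,017.16.
Lowest total cost among the candidates is at Q = 106.0.

TC* ≈ £310,749.16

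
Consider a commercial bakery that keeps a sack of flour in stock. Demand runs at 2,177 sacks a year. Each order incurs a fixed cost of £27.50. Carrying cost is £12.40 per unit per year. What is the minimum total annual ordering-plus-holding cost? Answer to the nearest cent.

TC* ≈ £1,218.49

The optimal lot size = √(2DS/H) = √(2 × 2,177 × 27.5 / 12.4) ≈ 98.27.
At Q*, ordering cost (D/Q*)S equals holding cost (Q*/2)H, each = √(DSH/2).
Minimum total = √(2DSH) = √(2 × 2,177 × 27.5 × 12.4) ≈ 1218.488.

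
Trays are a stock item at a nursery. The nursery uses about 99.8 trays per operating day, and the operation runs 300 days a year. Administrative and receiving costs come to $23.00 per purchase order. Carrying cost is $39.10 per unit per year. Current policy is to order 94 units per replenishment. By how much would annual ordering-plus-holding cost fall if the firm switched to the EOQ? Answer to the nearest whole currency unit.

Annual demand D = 99.8 × 300 = 29,940.
EOQ = √(2DS/H) = √(2 × 29,940 × 23 / 39.1) ≈ 187.68.
Cost at Q* = (D/Q*)S + (Q*/2)H = √(2DSH) ≈ $7,338.26.
Cost at Q = 94: (29,940/94)×23 + (94/2)×39.1 = $7,325.74 + $1,837.70 = $9,163.44.
Excess = $9,163.44 − $7,338.26 = $1,825.18.

Extra cost ≈ $1,825 per year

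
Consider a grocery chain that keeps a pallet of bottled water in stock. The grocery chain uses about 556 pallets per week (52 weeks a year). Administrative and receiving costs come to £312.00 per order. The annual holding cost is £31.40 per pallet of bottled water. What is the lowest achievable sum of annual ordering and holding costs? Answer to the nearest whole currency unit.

Annual demand D = 556 × 52 = 28,912.
The optimal lot size = √(2DS/H) = √(2 × 28,912 × 312 / 31.4) ≈ 758.00.
At the optimum the two cost components are equal, so total cost = 2·(Q*/2)H = Q*·H.
Minimum total = √(2DSH) = √(2 × 28,912 × 312 × 31.4) ≈ 23801.054.

TC* ≈ £23,801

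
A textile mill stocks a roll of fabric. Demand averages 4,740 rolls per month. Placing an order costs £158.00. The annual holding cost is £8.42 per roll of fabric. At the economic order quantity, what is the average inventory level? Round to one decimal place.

Annual demand D = 4,740 × 12 = 56,880.
EOQ = √(2DS/H) = √(2 × 56,880 × 158 / 8.42) ≈ 1461.06.
Average inventory = Q*/2 ≈ 1461.06 / 2 = 730.529.

Average inventory ≈ 730.5 rolls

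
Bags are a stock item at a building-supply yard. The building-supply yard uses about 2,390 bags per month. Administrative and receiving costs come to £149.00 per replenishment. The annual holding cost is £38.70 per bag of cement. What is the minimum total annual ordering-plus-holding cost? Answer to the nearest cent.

Annual demand D = 2,390 × 12 = 28,680.
Q* = √(2DS/H) = √(2 × 28,680 × 149 / 38.7) ≈ 469.94.
At the optimum the two cost components are equal, so total cost = 2·(Q*/2)H = Q*·H.
Minimum total = √(2DSH) = √(2 × 28,680 × 149 × 38.7) ≈ 18186.670.

TC* ≈ £18,186.67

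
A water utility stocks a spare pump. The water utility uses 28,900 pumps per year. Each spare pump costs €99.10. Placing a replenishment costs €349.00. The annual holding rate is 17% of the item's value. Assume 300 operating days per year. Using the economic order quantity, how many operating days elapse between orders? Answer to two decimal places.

Holding cost H = 0.17 × €99.10 = €16.8470 per unit per year.
The optimal lot size = √(2DS/H) = √(2 × 28,900 × 349 / 16.847) ≈ 1094.25.
Cycle time = Q*/D × 300 = 1094.25 / 28,900 × 300 ≈ 11.359 days.

T ≈ 11.36 days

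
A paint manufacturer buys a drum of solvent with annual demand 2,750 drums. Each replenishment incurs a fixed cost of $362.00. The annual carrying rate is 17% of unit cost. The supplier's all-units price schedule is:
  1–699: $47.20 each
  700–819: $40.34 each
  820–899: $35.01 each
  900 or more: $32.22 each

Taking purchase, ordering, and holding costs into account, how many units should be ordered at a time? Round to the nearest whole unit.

Holding cost per unit per year at price C is H = 0.17·C.
Evaluate total cost at each tier's feasible EOQ or, if the EOQ is below the tier, at the tier's minimum quantity.
EOQ at $47.20 = 498.1 (feasible in tier 1): TC = 2,750×$47.20 + (2,750/498.1)×362 + (498.1/2)×0.17×$47.20 = $133,796.97.
EOQ at $40.34 = 538.8 < 700, so use break Q=700: TC = 2,750×$40.34 + (2,750/700.0)×362 + (700.0/2)×0.17×$40.34 = $114,757.37.
EOQ at $35.01 = 578.4 < 820, so use break Q=820: TC = 2,750×$35.01 + (2,750/820.0)×362 + (820.0/2)×0.17×$35.01 = $99,931.72.
EOQ at $32.22 = 602.9 < 900, so use break Q=900: TC = 2,750×$32.22 + (2,750/900.0)×362 + (900.0/2)×0.17×$32.22 = $92,175.94.
Lowest total cost is $92,175.94 at Q = 900.0.

Q* ≈ 900 drums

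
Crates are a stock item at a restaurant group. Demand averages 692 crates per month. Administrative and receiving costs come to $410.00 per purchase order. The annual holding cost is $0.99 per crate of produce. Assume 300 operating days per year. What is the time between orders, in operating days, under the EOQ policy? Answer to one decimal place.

T ≈ 94.7 days

Annual demand D = 692 × 12 = 8,304.
The optimal lot size = √(2DS/H) = √(2 × 8,304 × 410 / 0.99) ≈ 2622.61.
Cycle time = Q*/D × 300 = 2622.61 / 8,304 × 300 ≈ 94.747 days.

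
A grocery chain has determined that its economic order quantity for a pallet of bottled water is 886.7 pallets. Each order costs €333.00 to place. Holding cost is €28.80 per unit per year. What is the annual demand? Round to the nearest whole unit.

D ≈ 33,999 pallets per year

Invert the EOQ relation Q*² = 2DS/H.
From Q* = √(2DS/H): D = Q*²H / (2S) = 886.7² × 28.8 / (2 × 333) = 33999.433.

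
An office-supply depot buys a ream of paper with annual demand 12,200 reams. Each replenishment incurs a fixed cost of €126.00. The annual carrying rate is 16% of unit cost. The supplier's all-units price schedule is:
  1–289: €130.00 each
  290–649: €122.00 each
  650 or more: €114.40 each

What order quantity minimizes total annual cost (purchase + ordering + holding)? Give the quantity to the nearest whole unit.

Q* ≈ 650 reams

Holding cost per unit per year at price C is H = 0.16·C.
Evaluate total cost at each tier's feasible EOQ or, if the EOQ is below the tier, at the tier's minimum quantity.
Tier 1 (€130.00): EOQ = 384.5 exceeds tier's upper bound 289, so this tier is dominated.
EOQ at €122.00 = 396.9 (feasible in tier 2): TC = 12,200×€122.00 + (12,200/396.9)×126 + (396.9/2)×0.16×€122.00 = €1,496,146.76.
EOQ at €114.40 = 409.8 < 650, so use break Q=650: TC = 12,200×€114.40 + (12,200/650.0)×126 + (650.0/2)×0.16×€114.40 = €1,403,993.72.
Lowest total cost is €1,403,993.72 at Q = 650.0.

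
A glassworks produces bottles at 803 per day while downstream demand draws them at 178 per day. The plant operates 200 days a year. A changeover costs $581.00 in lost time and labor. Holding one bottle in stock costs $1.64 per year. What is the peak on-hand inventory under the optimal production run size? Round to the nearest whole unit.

I_max ≈ 4,431 bottles

Annual demand D = 178 × 200 = 35,600.
Production build-up factor (1 − d/p) = 1 − 178/803 = 0.7783.
Q* = √(2DS / (H(1 − d/p))) = √(2 × 35,600 × 581 / (1.64 × 0.7783)).
= √(41,367,200 / 1.2765) ≈ 5692.773.
Maximum inventory = Q*(1 − d/p) = 5692.773 × 0.7783 ≈ 4430.864.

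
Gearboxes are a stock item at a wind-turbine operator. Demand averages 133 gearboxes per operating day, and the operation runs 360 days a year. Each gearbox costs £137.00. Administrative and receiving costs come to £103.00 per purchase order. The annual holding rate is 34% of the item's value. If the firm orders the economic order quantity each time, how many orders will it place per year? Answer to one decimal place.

N ≈ 104.1 orders per year

Annual demand D = 133 × 360 = 47,880.
Holding cost H = 0.34 × £137.00 = £46.5800 per unit per year.
EOQ = √(2DS/H) = √(2 × 47,880 × 103 / 46.58) ≈ 460.16.
Orders per year = D / Q* = 47,880 / 460.16 ≈ 104.050.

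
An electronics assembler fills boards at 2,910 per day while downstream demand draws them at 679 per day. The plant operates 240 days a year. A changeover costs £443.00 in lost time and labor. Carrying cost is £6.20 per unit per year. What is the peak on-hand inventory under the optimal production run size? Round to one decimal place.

Annual demand D = 679 × 240 = 162,960.
Production build-up factor (1 − d/p) = 1 − 679/2,910 = 0.7667.
Q* = √(2DS / (H(1 − d/p))) = √(2 × 162,960 × 443 / (6.2 × 0.7667)).
= √(144,382,560 / 4.7533) ≈ 5511.353.
Maximum inventory = Q*(1 − d/p) = 5511.353 × 0.7667 ≈ 4225.371.

I_max ≈ 4,225.4 boards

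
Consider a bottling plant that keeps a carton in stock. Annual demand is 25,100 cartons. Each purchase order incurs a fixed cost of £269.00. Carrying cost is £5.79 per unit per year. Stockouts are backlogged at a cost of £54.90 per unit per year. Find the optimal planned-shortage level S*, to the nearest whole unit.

With planned backorders, Q* = √(2DS/H) · √((H+B)/B).
√(2DS/H) = √(2 × 25,100 × 269 / 5.79) = 1527.175.
√((H+B)/B) = √((5.79+54.9)/54.9) = 1.0514.
Q* ≈ 1605.688.
S* = Q* · H/(H+B) = 1605.688 × 5.79/60.69 ≈ 153.187.

S* ≈ 153 cartons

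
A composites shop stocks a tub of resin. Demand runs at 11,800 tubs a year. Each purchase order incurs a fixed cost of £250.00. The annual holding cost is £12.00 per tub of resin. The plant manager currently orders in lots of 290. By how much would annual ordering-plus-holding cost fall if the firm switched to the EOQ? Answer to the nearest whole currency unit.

Extra cost ≈ £3,498 per year

EOQ = √(2DS/H) = √(2 × 11,800 × 250 / 12) ≈ 701.19.
Cost at Q* = (D/Q*)S + (Q*/2)H = √(2DSH) ≈ £8,414.27.
Cost at Q = 290: (11,800/290)×250 + (290/2)×12 = £10,172.41 + £1,740.00 = £11,912.41.
Excess = £11,912.41 − £8,414.27 = £3,498.14.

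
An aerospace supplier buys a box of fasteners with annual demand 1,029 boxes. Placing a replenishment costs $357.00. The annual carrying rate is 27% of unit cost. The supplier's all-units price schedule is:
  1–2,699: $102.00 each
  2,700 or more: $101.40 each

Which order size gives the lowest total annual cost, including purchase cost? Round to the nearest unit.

Q* ≈ 163 boxes

Holding cost per unit per year at price C is H = 0.27·C.
For each price level, check whether its EOQ is feasible; otherwise the best quantity at that price is the breakpoint.
EOQ at $102.00 = 163.3 (feasible in tier 1): TC = 1,029×$102.00 + (1,029/163.3)×357 + (163.3/2)×0.27×$102.00 = $109,456.20.
EOQ at $101.40 = 163.8 < 2700, so use break Q=2700: TC = 1,029×$101.40 + (1,029/2700.0)×357 + (2700.0/2)×0.27×$101.40 = $141,436.96.
Lowest total cost is $109,456.20 at Q = 163.3.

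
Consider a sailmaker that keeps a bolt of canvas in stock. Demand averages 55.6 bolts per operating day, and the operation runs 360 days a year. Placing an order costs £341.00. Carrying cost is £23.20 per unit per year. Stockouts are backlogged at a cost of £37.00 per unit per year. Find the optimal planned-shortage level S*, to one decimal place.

S* ≈ 377.1 bolts

Annual demand D = 55.6 × 360 = 20,016.
With planned backorders, Q* = √(2DS/H) · √((H+B)/B).
√(2DS/H) = √(2 × 20,016 × 341 / 23.2) = 767.073.
√((H+B)/B) = √((23.2+37)/37) = 1.2755.
Q* ≈ 978.440.
S* = Q* · H/(H+B) = 978.440 × 23.2/60.2 ≈ 377.073.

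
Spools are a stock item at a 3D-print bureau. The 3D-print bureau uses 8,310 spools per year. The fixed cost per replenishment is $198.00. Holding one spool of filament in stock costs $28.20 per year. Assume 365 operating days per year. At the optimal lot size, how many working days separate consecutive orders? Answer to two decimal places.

The optimal lot size = √(2DS/H) = √(2 × 8,310 × 198 / 28.2) ≈ 341.60.
Cycle time = Q*/D × 365 = 341.60 / 8,310 × 365 ≈ 15.004 days.

T ≈ 15.00 days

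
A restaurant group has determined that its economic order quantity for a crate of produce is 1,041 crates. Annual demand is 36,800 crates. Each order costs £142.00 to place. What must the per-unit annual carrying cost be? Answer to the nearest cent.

H ≈ £9.64

Invert the EOQ relation Q*² = 2DS/H.
From Q* = √(2DS/H): H = 2DS / Q*² = 2 × 36,800 × 142 / 1,041² = 9.6442.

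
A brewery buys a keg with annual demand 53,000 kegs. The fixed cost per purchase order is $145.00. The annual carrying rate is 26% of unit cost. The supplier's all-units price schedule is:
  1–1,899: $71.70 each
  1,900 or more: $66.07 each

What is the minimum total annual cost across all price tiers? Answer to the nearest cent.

TC* ≈ $3,522,074.03

Holding cost per unit per year at price C is H = 0.26·C.
For each price level, check whether its EOQ is feasible; otherwise the best quantity at that price is the breakpoint.
EOQ at $71.70 = 908.0 (feasible in tier 1): TC = 53,000×$71.70 + (53,000/908.0)×145 + (908.0/2)×0.26×$71.70 = $3,817,027.12.
EOQ at $66.07 = 945.9 < 1900, so use break Q=1900: TC = 53,000×$66.07 + (53,000/1900.0)×145 + (1900.0/2)×0.26×$66.07 = $3,522,074.03.
Lowest total cost among the candidates is at Q = 1900.0.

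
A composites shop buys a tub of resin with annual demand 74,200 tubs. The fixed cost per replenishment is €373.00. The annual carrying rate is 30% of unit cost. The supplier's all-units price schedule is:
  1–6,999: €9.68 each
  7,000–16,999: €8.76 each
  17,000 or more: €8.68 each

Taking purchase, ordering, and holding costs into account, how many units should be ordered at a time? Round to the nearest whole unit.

Q* ≈ 7,000 tubs

Holding cost per unit per year at price C is H = 0.30·C.
Evaluate total cost at each tier's feasible EOQ or, if the EOQ is below the tier, at the tier's minimum quantity.
EOQ at €9.68 = 4365.9 (feasible in tier 1): TC = 74,200×€9.68 + (74,200/4365.9)×373 + (4365.9/2)×0.30×€9.68 = €730,934.55.
EOQ at €8.76 = 4589.4 < 7000, so use break Q=7000: TC = 74,200×€8.76 + (74,200/7000.0)×373 + (7000.0/2)×0.30×€8.76 = €663,143.80.
EOQ at €8.68 = 4610.5 < 17000, so use break Q=17000: TC = 74,200×€8.68 + (74,200/17000.0)×373 + (17000.0/2)×0.30×€8.68 = €667,818.04.
Lowest total cost is €663,143.80 at Q = 7000.0.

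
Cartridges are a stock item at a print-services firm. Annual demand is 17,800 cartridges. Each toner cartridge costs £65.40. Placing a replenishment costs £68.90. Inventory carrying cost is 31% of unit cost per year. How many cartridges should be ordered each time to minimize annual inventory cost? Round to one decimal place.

Holding cost H = 0.31 × £65.40 = £20.2740 per unit per year.
EOQ = √(2DS / H) = √(2 × 17,800 × 68.9 / 20.274).
= √(2,452,840 / 20.274) = √120,984.5122 ≈ 347.828.

Q* ≈ 347.8 cartridges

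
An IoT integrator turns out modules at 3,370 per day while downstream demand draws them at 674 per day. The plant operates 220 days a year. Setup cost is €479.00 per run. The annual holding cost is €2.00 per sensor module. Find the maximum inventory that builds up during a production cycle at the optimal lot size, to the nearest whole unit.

I_max ≈ 7,538 modules

Annual demand D = 674 × 220 = 148,280.
Production build-up factor (1 − d/p) = 1 − 674/3,370 = 0.8000.
Q* = √(2DS / (H(1 − d/p))) = √(2 × 148,280 × 479 / (2 × 0.8000)).
= √(142,052,240 / 1.6) ≈ 9422.455.
Maximum inventory = Q*(1 − d/p) = 9422.455 × 0.8000 ≈ 7537.964.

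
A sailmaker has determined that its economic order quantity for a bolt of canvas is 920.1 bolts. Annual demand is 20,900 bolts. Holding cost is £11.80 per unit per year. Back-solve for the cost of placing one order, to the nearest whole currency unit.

The basic EOQ model gives Q* = √(2DS/H); rearrange for the unknown.
From Q* = √(2DS/H): S = Q*²H / (2D) = 920.1² × 11.8 / (2 × 20,900) = 238.9878.

S ≈ £239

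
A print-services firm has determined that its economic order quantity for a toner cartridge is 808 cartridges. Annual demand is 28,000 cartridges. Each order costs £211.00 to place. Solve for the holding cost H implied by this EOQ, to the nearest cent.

H ≈ £18.10

Squaring Q* = √(2DS/H) gives Q*² = 2DS/H.
From Q* = √(2DS/H): H = 2DS / Q*² = 2 × 28,000 × 211 / 808² = 18.0987.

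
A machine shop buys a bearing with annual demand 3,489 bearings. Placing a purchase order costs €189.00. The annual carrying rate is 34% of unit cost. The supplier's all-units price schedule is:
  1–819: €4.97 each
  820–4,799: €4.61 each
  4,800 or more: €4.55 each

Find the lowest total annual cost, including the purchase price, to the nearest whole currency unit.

TC* ≈ €17,522

Holding cost per unit per year at price C is H = 0.34·C.
Evaluate total cost at each tier's feasible EOQ or, if the EOQ is below the tier, at the tier's minimum quantity.
Tier 1 (€4.97): EOQ = 883.4 exceeds tier's upper bound 819, so this tier is dominated.
EOQ at €4.61 = 917.3 (feasible in tier 2): TC = 3,489×€4.61 + (3,489/917.3)×189 + (917.3/2)×0.34×€4.61 = €17,522.05.
EOQ at €4.55 = 923.3 < 4800, so use break Q=4800: TC = 3,489×€4.55 + (3,489/4800.0)×189 + (4800.0/2)×0.34×€4.55 = €19,725.13.
Lowest total cost among the candidates is at Q = 917.3.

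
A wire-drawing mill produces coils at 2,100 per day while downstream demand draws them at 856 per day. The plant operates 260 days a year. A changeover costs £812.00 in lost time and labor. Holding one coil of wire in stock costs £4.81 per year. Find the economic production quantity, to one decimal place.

Q* ≈ 11,262.7 coils

Annual demand D = 856 × 260 = 222,560.
Production build-up factor (1 − d/p) = 1 − 856/2,100 = 0.5924.
Q* = √(2DS / (H(1 − d/p))) = √(2 × 222,560 × 812 / (4.81 × 0.5924)).
= √(361,437,440 / 2.8494) ≈ 11262.725.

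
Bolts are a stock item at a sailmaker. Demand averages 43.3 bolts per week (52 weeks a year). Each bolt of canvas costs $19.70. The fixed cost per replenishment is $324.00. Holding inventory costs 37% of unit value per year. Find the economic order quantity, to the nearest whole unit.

Annual demand D = 43.3 × 52 = 2,251.6.
Holding cost H = 0.37 × $19.70 = $7.2890 per unit per year.
EOQ = √(2DS / H) = √(2 × 2,251.6 × 324 / 7.289).
= √(1,459,036.8 / 7.289) = √200,169.6803 ≈ 447.403.

Q* ≈ 447 bolts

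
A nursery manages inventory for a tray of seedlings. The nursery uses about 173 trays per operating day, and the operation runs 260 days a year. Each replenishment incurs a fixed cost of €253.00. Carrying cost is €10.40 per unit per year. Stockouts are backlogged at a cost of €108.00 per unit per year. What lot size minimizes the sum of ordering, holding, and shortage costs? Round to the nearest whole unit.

Annual demand D = 173 × 260 = 44,980.
With planned backorders, Q* = √(2DS/H) · √((H+B)/B).
√(2DS/H) = √(2 × 44,980 × 253 / 10.4) = 1479.341.
√((H+B)/B) = √((10.4+108)/108) = 1.0470.
Q* ≈ 1548.932.

Q* ≈ 1,549 trays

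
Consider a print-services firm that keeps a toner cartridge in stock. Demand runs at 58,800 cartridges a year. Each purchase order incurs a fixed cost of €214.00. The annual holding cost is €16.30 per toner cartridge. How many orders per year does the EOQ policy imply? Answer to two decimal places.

N ≈ 47.32 orders per year

The optimal lot size = √(2DS/H) = √(2 × 58,800 × 214 / 16.3) ≈ 1242.56.
Orders per year = D / Q* = 58,800 / 1242.56 ≈ 47.322.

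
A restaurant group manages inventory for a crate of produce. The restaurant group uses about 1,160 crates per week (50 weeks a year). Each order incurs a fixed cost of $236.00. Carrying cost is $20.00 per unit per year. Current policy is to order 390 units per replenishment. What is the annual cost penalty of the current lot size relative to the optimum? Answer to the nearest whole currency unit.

Annual demand D = 1,160 × 50 = 58,000.
EOQ = √(2DS/H) = √(2 × 58,000 × 236 / 20) ≈ 1169.96.
Cost at Q* = (D/Q*)S + (Q*/2)H = √(2DSH) ≈ $23,399.15.
Cost at Q = 390: (58,000/390)×236 + (390/2)×20 = $35,097.44 + $3,900.00 = $38,997.44.
Excess = $38,997.44 − $23,399.15 = $15,598.29.

Extra cost ≈ $15,598 per year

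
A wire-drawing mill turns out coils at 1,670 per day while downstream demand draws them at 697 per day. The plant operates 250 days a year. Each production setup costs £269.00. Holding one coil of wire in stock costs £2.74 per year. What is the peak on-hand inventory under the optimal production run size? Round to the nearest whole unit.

Annual demand D = 697 × 250 = 174,250.
Production build-up factor (1 − d/p) = 1 − 697/1,670 = 0.5826.
Q* = √(2DS / (H(1 − d/p))) = √(2 × 174,250 × 269 / (2.74 × 0.5826)).
= √(93,746,500 / 1.5964) ≈ 7663.092.
Maximum inventory = Q*(1 − d/p) = 7663.092 × 0.5826 ≈ 4464.784.

I_max ≈ 4,465 coils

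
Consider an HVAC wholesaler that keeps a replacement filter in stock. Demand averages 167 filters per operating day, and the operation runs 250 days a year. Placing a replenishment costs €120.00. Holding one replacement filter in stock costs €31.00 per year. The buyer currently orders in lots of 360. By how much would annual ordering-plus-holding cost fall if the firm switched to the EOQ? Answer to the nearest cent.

Annual demand D = 167 × 250 = 41,750.
EOQ = √(2DS/H) = √(2 × 41,750 × 120 / 31) ≈ 568.53.
Cost at Q* = (D/Q*)S + (Q*/2)H = √(2DSH) ≈ €17,624.41.
Cost at Q = 360: (41,750/360)×120 + (360/2)×31 = €13,916.67 + €5,580.00 = €19,496.67.
Excess = €19,496.67 − €17,624.41 = €1,872.25.

Extra cost ≈ €1,872.25 per year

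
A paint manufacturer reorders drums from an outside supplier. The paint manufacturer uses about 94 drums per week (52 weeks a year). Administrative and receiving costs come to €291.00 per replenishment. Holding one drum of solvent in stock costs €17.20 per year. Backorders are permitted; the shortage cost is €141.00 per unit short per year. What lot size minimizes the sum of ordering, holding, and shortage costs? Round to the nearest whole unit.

Q* ≈ 431 drums

Annual demand D = 94 × 52 = 4,888.
With planned backorders, Q* = √(2DS/H) · √((H+B)/B).
√(2DS/H) = √(2 × 4,888 × 291 / 17.2) = 406.689.
√((H+B)/B) = √((17.2+141)/141) = 1.0592.
Q* ≈ 430.781.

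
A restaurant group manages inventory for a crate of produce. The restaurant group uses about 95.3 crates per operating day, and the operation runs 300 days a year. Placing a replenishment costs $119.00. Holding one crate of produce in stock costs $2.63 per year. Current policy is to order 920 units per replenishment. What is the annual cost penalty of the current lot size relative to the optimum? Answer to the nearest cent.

Extra cost ≈ $677.53 per year

Annual demand D = 95.3 × 300 = 28,590.
EOQ = √(2DS/H) = √(2 × 28,590 × 119 / 2.63) ≈ 1608.49.
Cost at Q* = (D/Q*)S + (Q*/2)H = √(2DSH) ≈ $4,230.32.
Cost at Q = 920: (28,590/920)×119 + (920/2)×2.63 = $3,698.05 + $1,209.80 = $4,907.85.
Excess = $4,907.85 − $4,230.32 = $677.53.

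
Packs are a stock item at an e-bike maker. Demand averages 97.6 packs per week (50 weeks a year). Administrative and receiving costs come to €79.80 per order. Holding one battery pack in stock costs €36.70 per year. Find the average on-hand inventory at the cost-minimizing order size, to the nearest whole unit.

Annual demand D = 97.6 × 50 = 4,880.
The optimal lot size = √(2DS/H) = √(2 × 4,880 × 79.8 / 36.7) ≈ 145.68.
Average inventory = Q*/2 ≈ 145.68 / 2 = 72.839.

Average inventory ≈ 73 packs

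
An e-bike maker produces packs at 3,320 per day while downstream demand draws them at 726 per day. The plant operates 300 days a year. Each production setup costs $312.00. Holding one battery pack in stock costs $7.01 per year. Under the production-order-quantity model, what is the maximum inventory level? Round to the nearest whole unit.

I_max ≈ 3,892 packs

Annual demand D = 726 × 300 = 217,800.
Production build-up factor (1 − d/p) = 1 − 726/3,320 = 0.7813.
Q* = √(2DS / (H(1 − d/p))) = √(2 × 217,800 × 312 / (7.01 × 0.7813)).
= √(135,907,200 / 5.4771) ≈ 4981.341.
Maximum inventory = Q*(1 − d/p) = 4981.341 × 0.7813 ≈ 3892.048.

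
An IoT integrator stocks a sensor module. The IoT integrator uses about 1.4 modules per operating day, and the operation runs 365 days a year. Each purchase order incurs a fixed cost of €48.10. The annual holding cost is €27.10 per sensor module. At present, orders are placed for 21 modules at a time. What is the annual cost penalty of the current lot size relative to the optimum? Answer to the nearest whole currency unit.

Extra cost ≈ €301 per year

Annual demand D = 1.4 × 365 = 511.
EOQ = √(2DS/H) = √(2 × 511 × 48.1 / 27.1) ≈ 42.59.
Cost at Q* = (D/Q*)S + (Q*/2)H = √(2DSH) ≈ €1,154.20.
Cost at Q = 21: (511/21)×48.1 + (21/2)×27.1 = €1,170.43 + €284.55 = €1,454.98.
Excess = €1,454.98 − €1,154.20 = €300.78.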